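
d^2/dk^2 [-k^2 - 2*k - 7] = -2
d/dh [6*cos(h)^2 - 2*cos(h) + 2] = 2*(1 - 6*cos(h))*sin(h)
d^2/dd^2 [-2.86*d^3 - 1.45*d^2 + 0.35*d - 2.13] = -17.16*d - 2.9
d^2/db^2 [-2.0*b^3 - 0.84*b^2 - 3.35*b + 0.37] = -12.0*b - 1.68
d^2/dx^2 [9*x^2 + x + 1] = 18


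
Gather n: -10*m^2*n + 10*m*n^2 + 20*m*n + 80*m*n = 10*m*n^2 + n*(-10*m^2 + 100*m)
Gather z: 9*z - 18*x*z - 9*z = -18*x*z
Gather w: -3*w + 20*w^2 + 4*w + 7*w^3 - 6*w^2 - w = 7*w^3 + 14*w^2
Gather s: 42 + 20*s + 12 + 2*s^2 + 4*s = 2*s^2 + 24*s + 54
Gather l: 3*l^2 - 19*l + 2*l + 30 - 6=3*l^2 - 17*l + 24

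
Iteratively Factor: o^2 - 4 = (o + 2)*(o - 2)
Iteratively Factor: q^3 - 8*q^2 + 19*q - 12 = (q - 4)*(q^2 - 4*q + 3) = (q - 4)*(q - 3)*(q - 1)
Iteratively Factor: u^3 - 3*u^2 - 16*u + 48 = (u + 4)*(u^2 - 7*u + 12) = (u - 4)*(u + 4)*(u - 3)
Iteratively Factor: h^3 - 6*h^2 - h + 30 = (h - 3)*(h^2 - 3*h - 10) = (h - 5)*(h - 3)*(h + 2)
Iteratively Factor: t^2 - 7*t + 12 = (t - 3)*(t - 4)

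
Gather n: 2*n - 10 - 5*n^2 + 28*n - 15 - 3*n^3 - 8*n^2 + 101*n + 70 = -3*n^3 - 13*n^2 + 131*n + 45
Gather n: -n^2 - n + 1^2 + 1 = -n^2 - n + 2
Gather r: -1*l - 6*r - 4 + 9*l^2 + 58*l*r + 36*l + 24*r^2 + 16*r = 9*l^2 + 35*l + 24*r^2 + r*(58*l + 10) - 4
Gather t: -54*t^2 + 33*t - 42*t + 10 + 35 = -54*t^2 - 9*t + 45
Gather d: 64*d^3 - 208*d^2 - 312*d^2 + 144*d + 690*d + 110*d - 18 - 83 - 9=64*d^3 - 520*d^2 + 944*d - 110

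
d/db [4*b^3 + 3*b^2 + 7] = 6*b*(2*b + 1)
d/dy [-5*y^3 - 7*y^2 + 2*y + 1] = -15*y^2 - 14*y + 2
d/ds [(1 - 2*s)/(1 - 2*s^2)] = 2*(-2*s^2 + 2*s - 1)/(4*s^4 - 4*s^2 + 1)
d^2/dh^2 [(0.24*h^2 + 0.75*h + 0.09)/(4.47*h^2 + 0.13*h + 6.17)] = (29.692422*h^3 - 28.92537*h^2 - 123.795756*h + 12.108582)/(89.314623*h^6 + 7.792551*h^5 + 370.073088*h^4 + 21.514519*h^3 + 510.816768*h^2 + 14.846871*h + 234.885113)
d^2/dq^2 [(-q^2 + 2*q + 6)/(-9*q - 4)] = -796/(729*q^3 + 972*q^2 + 432*q + 64)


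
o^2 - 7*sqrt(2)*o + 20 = (o - 5*sqrt(2))*(o - 2*sqrt(2))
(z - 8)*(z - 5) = z^2 - 13*z + 40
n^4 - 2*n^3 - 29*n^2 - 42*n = n*(n - 7)*(n + 2)*(n + 3)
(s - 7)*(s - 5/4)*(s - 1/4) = s^3 - 17*s^2/2 + 173*s/16 - 35/16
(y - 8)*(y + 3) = y^2 - 5*y - 24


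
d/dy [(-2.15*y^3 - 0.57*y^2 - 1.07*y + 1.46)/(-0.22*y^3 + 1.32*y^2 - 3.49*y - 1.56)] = (-2.22044604925031e-16*y^5 - 2.9634*y^4 + 14.5362*y^3 + 14.4273*y^2 - 2.076*y + 6.7646)/(0.0484*y^6 - 0.5808*y^5 + 3.278*y^4 - 8.5272*y^3 + 8.0617*y^2 + 10.8888*y + 2.4336)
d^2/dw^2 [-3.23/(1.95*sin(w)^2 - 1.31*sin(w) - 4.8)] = (-49.1283*sin(w)^4 + 24.753105*sin(w)^3 - 52.781753*sin(w)^2 - 29.19597*sin(w) + 71.551606)/(-1.95*sin(w)^2 + 1.31*sin(w) + 4.8)^3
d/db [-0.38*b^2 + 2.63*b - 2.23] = 2.63 - 0.76*b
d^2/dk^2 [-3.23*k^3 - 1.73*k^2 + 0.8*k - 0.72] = -19.38*k - 3.46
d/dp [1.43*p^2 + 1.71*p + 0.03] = 2.86*p + 1.71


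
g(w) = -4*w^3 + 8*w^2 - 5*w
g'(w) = -12*w^2 + 16*w - 5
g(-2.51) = 126.20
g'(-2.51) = -120.76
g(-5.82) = 1088.63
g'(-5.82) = -504.59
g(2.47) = -23.82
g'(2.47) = -38.69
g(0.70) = -0.95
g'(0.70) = 0.32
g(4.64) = -250.55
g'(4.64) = -189.12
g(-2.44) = 117.94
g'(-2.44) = -115.48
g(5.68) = -503.30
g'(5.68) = -301.27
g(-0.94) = 15.09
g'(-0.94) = -30.64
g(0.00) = 0.00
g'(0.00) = -5.00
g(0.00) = 0.00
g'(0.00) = -5.00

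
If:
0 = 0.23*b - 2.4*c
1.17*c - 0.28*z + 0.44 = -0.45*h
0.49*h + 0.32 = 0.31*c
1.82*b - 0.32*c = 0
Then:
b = 0.00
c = 0.00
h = -0.65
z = 0.52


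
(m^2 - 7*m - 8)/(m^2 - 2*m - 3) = (m - 8)/(m - 3)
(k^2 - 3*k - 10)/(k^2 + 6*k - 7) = (k^2 - 3*k - 10)/(k^2 + 6*k - 7)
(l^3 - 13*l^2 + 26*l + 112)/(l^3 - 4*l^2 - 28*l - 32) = (l - 7)/(l + 2)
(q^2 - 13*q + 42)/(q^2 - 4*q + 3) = (q^2 - 13*q + 42)/(q^2 - 4*q + 3)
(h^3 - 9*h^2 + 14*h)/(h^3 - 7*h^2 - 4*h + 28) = h/(h + 2)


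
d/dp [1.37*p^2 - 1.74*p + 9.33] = 2.74*p - 1.74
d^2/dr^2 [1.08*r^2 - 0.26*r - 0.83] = 2.16000000000000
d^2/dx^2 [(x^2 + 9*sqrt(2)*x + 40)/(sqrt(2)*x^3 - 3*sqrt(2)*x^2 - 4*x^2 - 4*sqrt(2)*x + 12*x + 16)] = 2*(x^6 + 27*sqrt(2)*x^5 - 99*sqrt(2)*x^4 + 144*x^4 - 840*x^3 - 497*sqrt(2)*x^3 + 792*x^2 + 2232*sqrt(2)*x^2 - 1296*sqrt(2)*x - 144*x - 1824*sqrt(2) + 5504)/(sqrt(2)*x^9 - 9*sqrt(2)*x^8 - 12*x^8 + 39*sqrt(2)*x^7 + 108*x^7 - 171*sqrt(2)*x^6 - 212*x^6 - 252*x^5 + 300*sqrt(2)*x^5 + 240*x^4 + 936*sqrt(2)*x^4 - 1504*sqrt(2)*x^3 + 288*x^3 - 3456*sqrt(2)*x^2 + 2688*x^2 - 1536*sqrt(2)*x + 4608*x + 2048)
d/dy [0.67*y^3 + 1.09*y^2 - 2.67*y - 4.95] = 2.01*y^2 + 2.18*y - 2.67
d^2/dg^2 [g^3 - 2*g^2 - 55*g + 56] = 6*g - 4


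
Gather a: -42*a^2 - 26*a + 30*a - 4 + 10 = -42*a^2 + 4*a + 6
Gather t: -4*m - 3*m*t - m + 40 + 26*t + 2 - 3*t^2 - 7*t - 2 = -5*m - 3*t^2 + t*(19 - 3*m) + 40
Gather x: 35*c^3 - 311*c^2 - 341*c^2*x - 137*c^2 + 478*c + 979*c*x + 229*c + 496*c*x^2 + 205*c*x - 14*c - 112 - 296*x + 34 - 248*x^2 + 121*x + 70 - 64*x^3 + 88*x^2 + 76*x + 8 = 35*c^3 - 448*c^2 + 693*c - 64*x^3 + x^2*(496*c - 160) + x*(-341*c^2 + 1184*c - 99)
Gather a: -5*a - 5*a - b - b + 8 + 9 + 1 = -10*a - 2*b + 18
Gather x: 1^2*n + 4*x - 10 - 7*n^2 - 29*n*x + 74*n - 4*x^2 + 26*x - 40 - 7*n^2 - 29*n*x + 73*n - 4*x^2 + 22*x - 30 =-14*n^2 + 148*n - 8*x^2 + x*(52 - 58*n) - 80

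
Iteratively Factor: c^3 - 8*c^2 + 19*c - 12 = (c - 3)*(c^2 - 5*c + 4) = (c - 3)*(c - 1)*(c - 4)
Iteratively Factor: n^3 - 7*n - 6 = (n + 2)*(n^2 - 2*n - 3) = (n - 3)*(n + 2)*(n + 1)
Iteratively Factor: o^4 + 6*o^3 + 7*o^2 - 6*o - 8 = (o + 4)*(o^3 + 2*o^2 - o - 2) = (o - 1)*(o + 4)*(o^2 + 3*o + 2) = (o - 1)*(o + 1)*(o + 4)*(o + 2)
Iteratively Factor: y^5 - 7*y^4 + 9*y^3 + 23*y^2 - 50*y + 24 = (y + 2)*(y^4 - 9*y^3 + 27*y^2 - 31*y + 12) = (y - 1)*(y + 2)*(y^3 - 8*y^2 + 19*y - 12) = (y - 4)*(y - 1)*(y + 2)*(y^2 - 4*y + 3) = (y - 4)*(y - 1)^2*(y + 2)*(y - 3)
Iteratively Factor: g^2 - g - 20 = (g + 4)*(g - 5)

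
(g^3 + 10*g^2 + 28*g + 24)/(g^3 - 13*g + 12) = (g^3 + 10*g^2 + 28*g + 24)/(g^3 - 13*g + 12)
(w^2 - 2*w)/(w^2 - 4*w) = (w - 2)/(w - 4)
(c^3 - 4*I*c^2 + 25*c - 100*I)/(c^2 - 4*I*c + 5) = (c^2 + I*c + 20)/(c + I)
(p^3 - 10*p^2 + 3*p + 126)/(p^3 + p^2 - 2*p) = (p^3 - 10*p^2 + 3*p + 126)/(p*(p^2 + p - 2))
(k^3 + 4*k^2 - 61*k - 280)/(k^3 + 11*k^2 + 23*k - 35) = (k - 8)/(k - 1)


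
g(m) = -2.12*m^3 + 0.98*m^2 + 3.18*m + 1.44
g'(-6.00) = -237.54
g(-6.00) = 475.56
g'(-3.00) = -59.94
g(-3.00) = 57.96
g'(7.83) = -371.40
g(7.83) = -931.28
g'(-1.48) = -13.65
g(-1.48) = 5.75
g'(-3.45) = -79.28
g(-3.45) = 89.19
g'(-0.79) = -2.34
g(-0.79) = 0.58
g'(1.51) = -8.36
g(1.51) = 1.18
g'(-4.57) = -138.61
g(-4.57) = 209.72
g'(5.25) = -161.83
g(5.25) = -261.62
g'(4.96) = -143.56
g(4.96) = -217.37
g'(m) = -6.36*m^2 + 1.96*m + 3.18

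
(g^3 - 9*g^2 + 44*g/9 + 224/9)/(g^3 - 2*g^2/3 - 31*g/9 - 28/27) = 3*(g - 8)/(3*g + 1)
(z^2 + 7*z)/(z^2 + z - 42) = z/(z - 6)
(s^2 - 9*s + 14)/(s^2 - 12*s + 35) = (s - 2)/(s - 5)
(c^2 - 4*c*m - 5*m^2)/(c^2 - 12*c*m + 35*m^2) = (c + m)/(c - 7*m)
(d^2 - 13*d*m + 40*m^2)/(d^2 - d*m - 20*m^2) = (d - 8*m)/(d + 4*m)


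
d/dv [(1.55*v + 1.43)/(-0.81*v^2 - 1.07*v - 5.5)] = (1.2555*v^2 + 2.3166*v - 6.9949)/(0.6561*v^4 + 1.7334*v^3 + 10.0549*v^2 + 11.77*v + 30.25)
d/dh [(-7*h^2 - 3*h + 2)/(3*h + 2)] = (-21*h^2 - 28*h - 12)/(9*h^2 + 12*h + 4)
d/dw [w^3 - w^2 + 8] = w*(3*w - 2)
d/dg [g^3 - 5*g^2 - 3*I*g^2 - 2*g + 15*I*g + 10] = 3*g^2 - 10*g - 6*I*g - 2 + 15*I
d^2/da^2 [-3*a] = 0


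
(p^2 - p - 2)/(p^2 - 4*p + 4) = (p + 1)/(p - 2)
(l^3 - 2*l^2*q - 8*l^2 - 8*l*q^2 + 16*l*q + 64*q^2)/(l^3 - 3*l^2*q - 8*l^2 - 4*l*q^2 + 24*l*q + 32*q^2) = (l + 2*q)/(l + q)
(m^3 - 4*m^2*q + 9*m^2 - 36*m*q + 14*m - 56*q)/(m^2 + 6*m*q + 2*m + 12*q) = (m^2 - 4*m*q + 7*m - 28*q)/(m + 6*q)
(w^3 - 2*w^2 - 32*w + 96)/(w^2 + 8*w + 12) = (w^2 - 8*w + 16)/(w + 2)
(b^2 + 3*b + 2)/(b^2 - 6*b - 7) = (b + 2)/(b - 7)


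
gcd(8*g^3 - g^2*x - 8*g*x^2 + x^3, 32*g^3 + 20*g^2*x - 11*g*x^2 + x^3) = -8*g^2 - 7*g*x + x^2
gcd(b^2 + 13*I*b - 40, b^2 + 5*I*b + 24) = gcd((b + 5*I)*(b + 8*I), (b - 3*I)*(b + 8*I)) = b + 8*I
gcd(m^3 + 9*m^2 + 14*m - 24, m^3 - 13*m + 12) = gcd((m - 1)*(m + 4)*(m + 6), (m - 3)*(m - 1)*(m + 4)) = m^2 + 3*m - 4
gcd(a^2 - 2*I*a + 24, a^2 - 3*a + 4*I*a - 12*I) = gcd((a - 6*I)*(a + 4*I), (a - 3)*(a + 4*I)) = a + 4*I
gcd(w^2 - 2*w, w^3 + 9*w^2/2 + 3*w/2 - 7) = 1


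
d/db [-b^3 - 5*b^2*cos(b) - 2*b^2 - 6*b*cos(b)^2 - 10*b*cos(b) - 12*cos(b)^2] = 5*b^2*sin(b) - 3*b^2 + 6*b*sin(2*b) - 10*sqrt(2)*b*cos(b + pi/4) - 4*b + 12*sin(2*b) - 10*cos(b) - 3*cos(2*b) - 3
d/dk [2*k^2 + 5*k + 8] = 4*k + 5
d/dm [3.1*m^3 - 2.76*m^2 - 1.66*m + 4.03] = 9.3*m^2 - 5.52*m - 1.66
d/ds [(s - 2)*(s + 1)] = 2*s - 1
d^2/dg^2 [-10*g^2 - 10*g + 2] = -20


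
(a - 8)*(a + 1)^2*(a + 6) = a^4 - 51*a^2 - 98*a - 48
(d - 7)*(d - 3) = d^2 - 10*d + 21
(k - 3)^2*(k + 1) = k^3 - 5*k^2 + 3*k + 9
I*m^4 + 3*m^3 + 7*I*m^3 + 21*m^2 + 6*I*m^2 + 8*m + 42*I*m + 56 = (m + 7)*(m - 4*I)*(m + 2*I)*(I*m + 1)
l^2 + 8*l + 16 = (l + 4)^2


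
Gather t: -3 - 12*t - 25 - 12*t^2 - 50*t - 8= -12*t^2 - 62*t - 36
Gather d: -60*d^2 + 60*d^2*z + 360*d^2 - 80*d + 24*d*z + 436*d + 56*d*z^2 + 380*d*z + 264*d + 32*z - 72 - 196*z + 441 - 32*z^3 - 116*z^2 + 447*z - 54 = d^2*(60*z + 300) + d*(56*z^2 + 404*z + 620) - 32*z^3 - 116*z^2 + 283*z + 315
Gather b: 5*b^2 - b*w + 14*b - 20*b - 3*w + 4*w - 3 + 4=5*b^2 + b*(-w - 6) + w + 1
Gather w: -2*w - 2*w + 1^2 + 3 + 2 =6 - 4*w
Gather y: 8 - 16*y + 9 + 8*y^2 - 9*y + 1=8*y^2 - 25*y + 18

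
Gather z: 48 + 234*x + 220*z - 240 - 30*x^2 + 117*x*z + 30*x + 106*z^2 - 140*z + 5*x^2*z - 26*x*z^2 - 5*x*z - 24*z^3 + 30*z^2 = -30*x^2 + 264*x - 24*z^3 + z^2*(136 - 26*x) + z*(5*x^2 + 112*x + 80) - 192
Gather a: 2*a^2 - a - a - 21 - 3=2*a^2 - 2*a - 24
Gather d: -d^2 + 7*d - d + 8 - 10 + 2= -d^2 + 6*d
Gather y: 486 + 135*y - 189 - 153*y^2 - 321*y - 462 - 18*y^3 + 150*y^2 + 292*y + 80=-18*y^3 - 3*y^2 + 106*y - 85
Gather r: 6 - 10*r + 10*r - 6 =0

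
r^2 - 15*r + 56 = (r - 8)*(r - 7)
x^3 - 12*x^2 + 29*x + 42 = (x - 7)*(x - 6)*(x + 1)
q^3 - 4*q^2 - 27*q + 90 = (q - 6)*(q - 3)*(q + 5)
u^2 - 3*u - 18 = (u - 6)*(u + 3)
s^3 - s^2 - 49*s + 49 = (s - 7)*(s - 1)*(s + 7)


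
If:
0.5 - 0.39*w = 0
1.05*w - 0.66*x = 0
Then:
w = 1.28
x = 2.04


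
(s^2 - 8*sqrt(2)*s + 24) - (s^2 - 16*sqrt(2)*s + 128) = 8*sqrt(2)*s - 104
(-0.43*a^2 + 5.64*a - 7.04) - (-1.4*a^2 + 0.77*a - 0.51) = 0.97*a^2 + 4.87*a - 6.53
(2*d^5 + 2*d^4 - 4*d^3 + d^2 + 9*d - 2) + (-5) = 2*d^5 + 2*d^4 - 4*d^3 + d^2 + 9*d - 7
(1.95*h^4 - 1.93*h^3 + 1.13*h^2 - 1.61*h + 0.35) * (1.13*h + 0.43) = 2.2035*h^5 - 1.3424*h^4 + 0.447*h^3 - 1.3334*h^2 - 0.2968*h + 0.1505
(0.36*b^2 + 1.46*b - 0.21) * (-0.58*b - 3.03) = -0.2088*b^3 - 1.9376*b^2 - 4.302*b + 0.6363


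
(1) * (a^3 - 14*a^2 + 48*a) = a^3 - 14*a^2 + 48*a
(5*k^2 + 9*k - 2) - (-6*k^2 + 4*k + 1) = 11*k^2 + 5*k - 3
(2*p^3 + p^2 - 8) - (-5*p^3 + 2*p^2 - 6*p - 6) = 7*p^3 - p^2 + 6*p - 2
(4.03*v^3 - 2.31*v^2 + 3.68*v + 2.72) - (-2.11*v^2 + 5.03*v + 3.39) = 4.03*v^3 - 0.2*v^2 - 1.35*v - 0.67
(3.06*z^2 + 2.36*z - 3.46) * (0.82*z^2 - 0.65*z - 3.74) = 2.5092*z^4 - 0.0538000000000003*z^3 - 15.8156*z^2 - 6.5774*z + 12.9404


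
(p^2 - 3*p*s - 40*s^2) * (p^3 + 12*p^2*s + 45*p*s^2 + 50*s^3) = p^5 + 9*p^4*s - 31*p^3*s^2 - 565*p^2*s^3 - 1950*p*s^4 - 2000*s^5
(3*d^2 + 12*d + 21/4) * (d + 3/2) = 3*d^3 + 33*d^2/2 + 93*d/4 + 63/8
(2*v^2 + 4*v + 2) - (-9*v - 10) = 2*v^2 + 13*v + 12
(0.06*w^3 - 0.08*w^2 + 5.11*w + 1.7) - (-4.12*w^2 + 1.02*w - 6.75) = 0.06*w^3 + 4.04*w^2 + 4.09*w + 8.45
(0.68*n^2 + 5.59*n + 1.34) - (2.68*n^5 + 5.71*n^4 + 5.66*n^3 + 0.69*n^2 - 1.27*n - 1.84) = -2.68*n^5 - 5.71*n^4 - 5.66*n^3 - 0.0099999999999999*n^2 + 6.86*n + 3.18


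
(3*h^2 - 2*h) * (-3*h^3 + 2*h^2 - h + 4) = -9*h^5 + 12*h^4 - 7*h^3 + 14*h^2 - 8*h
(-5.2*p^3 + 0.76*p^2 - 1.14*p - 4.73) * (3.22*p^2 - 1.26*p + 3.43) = -16.744*p^5 + 8.9992*p^4 - 22.4644*p^3 - 11.1874*p^2 + 2.0496*p - 16.2239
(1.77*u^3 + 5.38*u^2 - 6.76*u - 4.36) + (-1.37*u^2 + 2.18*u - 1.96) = 1.77*u^3 + 4.01*u^2 - 4.58*u - 6.32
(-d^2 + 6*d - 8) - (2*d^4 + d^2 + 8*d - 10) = -2*d^4 - 2*d^2 - 2*d + 2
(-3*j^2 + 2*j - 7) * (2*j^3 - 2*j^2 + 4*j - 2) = -6*j^5 + 10*j^4 - 30*j^3 + 28*j^2 - 32*j + 14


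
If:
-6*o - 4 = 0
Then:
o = -2/3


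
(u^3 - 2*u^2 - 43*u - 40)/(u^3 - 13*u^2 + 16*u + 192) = (u^2 + 6*u + 5)/(u^2 - 5*u - 24)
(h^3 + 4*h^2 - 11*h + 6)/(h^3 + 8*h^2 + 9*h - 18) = (h - 1)/(h + 3)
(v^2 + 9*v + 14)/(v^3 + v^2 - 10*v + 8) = (v^2 + 9*v + 14)/(v^3 + v^2 - 10*v + 8)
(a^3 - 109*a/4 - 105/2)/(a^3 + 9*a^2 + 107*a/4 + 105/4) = (a - 6)/(a + 3)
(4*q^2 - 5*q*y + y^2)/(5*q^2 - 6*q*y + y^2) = (-4*q + y)/(-5*q + y)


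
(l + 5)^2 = l^2 + 10*l + 25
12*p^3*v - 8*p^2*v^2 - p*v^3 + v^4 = v*(-2*p + v)^2*(3*p + v)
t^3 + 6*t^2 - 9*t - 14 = (t - 2)*(t + 1)*(t + 7)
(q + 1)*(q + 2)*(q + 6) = q^3 + 9*q^2 + 20*q + 12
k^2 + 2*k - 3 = (k - 1)*(k + 3)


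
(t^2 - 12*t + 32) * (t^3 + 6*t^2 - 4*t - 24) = t^5 - 6*t^4 - 44*t^3 + 216*t^2 + 160*t - 768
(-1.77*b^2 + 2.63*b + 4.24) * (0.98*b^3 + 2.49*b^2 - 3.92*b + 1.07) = -1.7346*b^5 - 1.8299*b^4 + 17.6423*b^3 - 1.6459*b^2 - 13.8067*b + 4.5368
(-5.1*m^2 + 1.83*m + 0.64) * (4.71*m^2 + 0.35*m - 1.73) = -24.021*m^4 + 6.8343*m^3 + 12.4779*m^2 - 2.9419*m - 1.1072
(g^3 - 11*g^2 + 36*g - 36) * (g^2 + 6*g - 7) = g^5 - 5*g^4 - 37*g^3 + 257*g^2 - 468*g + 252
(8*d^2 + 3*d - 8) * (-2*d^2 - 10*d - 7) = -16*d^4 - 86*d^3 - 70*d^2 + 59*d + 56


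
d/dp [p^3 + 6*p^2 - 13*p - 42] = 3*p^2 + 12*p - 13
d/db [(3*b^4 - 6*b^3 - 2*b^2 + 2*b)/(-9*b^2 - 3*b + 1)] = (-54*b^5 + 27*b^4 + 48*b^3 + 6*b^2 - 4*b + 2)/(81*b^4 + 54*b^3 - 9*b^2 - 6*b + 1)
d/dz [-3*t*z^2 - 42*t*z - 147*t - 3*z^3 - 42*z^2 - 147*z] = -6*t*z - 42*t - 9*z^2 - 84*z - 147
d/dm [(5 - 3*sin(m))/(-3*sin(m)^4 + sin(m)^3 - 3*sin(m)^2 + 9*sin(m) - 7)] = 3*(-9*sin(m)^4 + 22*sin(m)^3 - 8*sin(m)^2 + 10*sin(m) - 8)*cos(m)/(3*sin(m)^4 - sin(m)^3 + 3*sin(m)^2 - 9*sin(m) + 7)^2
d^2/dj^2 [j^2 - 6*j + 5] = 2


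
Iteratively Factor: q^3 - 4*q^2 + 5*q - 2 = (q - 2)*(q^2 - 2*q + 1) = (q - 2)*(q - 1)*(q - 1)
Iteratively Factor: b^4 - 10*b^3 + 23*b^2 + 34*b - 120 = (b - 5)*(b^3 - 5*b^2 - 2*b + 24) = (b - 5)*(b + 2)*(b^2 - 7*b + 12) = (b - 5)*(b - 4)*(b + 2)*(b - 3)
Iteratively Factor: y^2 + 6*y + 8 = (y + 2)*(y + 4)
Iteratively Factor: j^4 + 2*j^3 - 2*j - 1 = (j - 1)*(j^3 + 3*j^2 + 3*j + 1) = (j - 1)*(j + 1)*(j^2 + 2*j + 1) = (j - 1)*(j + 1)^2*(j + 1)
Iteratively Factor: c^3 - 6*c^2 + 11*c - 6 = (c - 1)*(c^2 - 5*c + 6) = (c - 3)*(c - 1)*(c - 2)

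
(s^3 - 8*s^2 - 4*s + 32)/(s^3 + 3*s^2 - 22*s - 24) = (s^3 - 8*s^2 - 4*s + 32)/(s^3 + 3*s^2 - 22*s - 24)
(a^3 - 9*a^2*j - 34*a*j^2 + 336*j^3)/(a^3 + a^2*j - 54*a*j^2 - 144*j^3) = (a - 7*j)/(a + 3*j)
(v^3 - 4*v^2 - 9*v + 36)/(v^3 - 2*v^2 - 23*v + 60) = (v + 3)/(v + 5)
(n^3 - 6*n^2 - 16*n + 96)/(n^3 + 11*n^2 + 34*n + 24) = (n^2 - 10*n + 24)/(n^2 + 7*n + 6)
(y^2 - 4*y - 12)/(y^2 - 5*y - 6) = (y + 2)/(y + 1)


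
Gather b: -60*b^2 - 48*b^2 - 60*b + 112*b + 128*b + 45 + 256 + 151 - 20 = -108*b^2 + 180*b + 432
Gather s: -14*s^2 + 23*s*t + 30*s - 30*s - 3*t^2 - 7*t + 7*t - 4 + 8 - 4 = -14*s^2 + 23*s*t - 3*t^2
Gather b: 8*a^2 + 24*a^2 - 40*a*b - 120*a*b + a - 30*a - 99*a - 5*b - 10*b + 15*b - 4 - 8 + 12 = 32*a^2 - 160*a*b - 128*a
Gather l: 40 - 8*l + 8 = 48 - 8*l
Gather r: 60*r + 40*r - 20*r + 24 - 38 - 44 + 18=80*r - 40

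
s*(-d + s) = -d*s + s^2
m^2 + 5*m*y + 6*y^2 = (m + 2*y)*(m + 3*y)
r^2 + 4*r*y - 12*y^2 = (r - 2*y)*(r + 6*y)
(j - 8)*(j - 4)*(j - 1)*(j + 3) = j^4 - 10*j^3 + 5*j^2 + 100*j - 96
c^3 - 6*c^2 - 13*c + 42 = (c - 7)*(c - 2)*(c + 3)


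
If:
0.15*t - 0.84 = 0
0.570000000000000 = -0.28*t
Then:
No Solution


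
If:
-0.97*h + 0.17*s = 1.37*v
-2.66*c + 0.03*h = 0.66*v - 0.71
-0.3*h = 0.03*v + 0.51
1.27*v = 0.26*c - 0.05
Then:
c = 0.25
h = -1.70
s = -9.62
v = 0.01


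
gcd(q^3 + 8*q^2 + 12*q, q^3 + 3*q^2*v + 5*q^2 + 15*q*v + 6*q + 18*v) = q + 2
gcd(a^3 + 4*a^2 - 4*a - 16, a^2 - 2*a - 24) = a + 4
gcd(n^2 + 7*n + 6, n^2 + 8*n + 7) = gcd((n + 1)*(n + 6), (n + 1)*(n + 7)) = n + 1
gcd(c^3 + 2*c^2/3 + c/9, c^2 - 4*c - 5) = 1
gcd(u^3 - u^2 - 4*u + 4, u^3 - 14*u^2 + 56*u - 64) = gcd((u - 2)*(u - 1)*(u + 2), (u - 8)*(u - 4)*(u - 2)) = u - 2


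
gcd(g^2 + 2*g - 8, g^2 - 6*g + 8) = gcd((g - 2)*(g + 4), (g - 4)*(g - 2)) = g - 2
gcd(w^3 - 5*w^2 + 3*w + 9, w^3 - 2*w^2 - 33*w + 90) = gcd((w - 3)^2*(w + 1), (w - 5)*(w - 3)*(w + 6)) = w - 3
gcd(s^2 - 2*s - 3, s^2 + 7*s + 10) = 1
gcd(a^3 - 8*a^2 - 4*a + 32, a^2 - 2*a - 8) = a + 2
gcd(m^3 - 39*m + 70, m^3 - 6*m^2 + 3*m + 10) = m^2 - 7*m + 10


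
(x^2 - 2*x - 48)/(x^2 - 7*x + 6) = (x^2 - 2*x - 48)/(x^2 - 7*x + 6)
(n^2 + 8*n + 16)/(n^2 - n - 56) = (n^2 + 8*n + 16)/(n^2 - n - 56)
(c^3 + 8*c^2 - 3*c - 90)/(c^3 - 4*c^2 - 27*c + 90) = (c + 6)/(c - 6)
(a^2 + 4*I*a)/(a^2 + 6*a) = (a + 4*I)/(a + 6)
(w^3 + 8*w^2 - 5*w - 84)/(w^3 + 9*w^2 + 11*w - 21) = (w^2 + w - 12)/(w^2 + 2*w - 3)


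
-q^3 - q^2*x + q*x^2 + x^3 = (-q + x)*(q + x)^2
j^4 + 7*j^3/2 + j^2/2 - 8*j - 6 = (j - 3/2)*(j + 1)*(j + 2)^2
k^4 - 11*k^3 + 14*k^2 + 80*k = k*(k - 8)*(k - 5)*(k + 2)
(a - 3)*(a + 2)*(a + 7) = a^3 + 6*a^2 - 13*a - 42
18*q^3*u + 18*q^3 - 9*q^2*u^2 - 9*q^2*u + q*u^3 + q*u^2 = (-6*q + u)*(-3*q + u)*(q*u + q)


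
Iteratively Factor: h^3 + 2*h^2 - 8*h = (h - 2)*(h^2 + 4*h) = h*(h - 2)*(h + 4)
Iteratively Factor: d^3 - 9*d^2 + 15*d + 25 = (d + 1)*(d^2 - 10*d + 25) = (d - 5)*(d + 1)*(d - 5)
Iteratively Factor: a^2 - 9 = (a - 3)*(a + 3)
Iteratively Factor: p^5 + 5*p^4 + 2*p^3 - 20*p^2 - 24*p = (p)*(p^4 + 5*p^3 + 2*p^2 - 20*p - 24) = p*(p + 2)*(p^3 + 3*p^2 - 4*p - 12) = p*(p + 2)*(p + 3)*(p^2 - 4) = p*(p + 2)^2*(p + 3)*(p - 2)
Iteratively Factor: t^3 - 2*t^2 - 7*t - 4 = (t - 4)*(t^2 + 2*t + 1) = (t - 4)*(t + 1)*(t + 1)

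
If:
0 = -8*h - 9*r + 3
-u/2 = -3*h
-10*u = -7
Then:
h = 7/60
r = 31/135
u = 7/10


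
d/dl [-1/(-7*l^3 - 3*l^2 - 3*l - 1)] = 3*(-7*l^2 - 2*l - 1)/(7*l^3 + 3*l^2 + 3*l + 1)^2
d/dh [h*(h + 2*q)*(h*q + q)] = q*(3*h^2 + 4*h*q + 2*h + 2*q)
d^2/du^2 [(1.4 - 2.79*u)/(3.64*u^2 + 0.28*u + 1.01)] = (-(2.79*u - 1.4)*(7.28*u + 0.28)*(14.56*u + 0.56) + (60.9336*u - 8.6296)*(3.64*u^2 + 0.28*u + 1.01))/(3.64*u^2 + 0.28*u + 1.01)^3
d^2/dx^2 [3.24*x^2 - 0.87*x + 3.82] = 6.48000000000000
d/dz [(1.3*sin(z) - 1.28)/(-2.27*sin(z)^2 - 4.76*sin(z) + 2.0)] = (2.951*sin(z)^2 - 5.8112*sin(z) - 3.4928)*cos(z)/(5.1529*sin(z)^4 + 21.6104*sin(z)^3 + 13.5776*sin(z)^2 - 19.04*sin(z) + 4.0)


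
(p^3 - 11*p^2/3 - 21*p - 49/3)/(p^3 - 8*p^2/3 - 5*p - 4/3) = (3*p^2 - 14*p - 49)/(3*p^2 - 11*p - 4)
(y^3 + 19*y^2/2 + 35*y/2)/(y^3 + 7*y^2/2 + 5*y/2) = (y + 7)/(y + 1)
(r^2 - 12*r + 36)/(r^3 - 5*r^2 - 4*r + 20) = (r^2 - 12*r + 36)/(r^3 - 5*r^2 - 4*r + 20)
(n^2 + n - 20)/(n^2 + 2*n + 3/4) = 4*(n^2 + n - 20)/(4*n^2 + 8*n + 3)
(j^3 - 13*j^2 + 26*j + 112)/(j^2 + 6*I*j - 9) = (j^3 - 13*j^2 + 26*j + 112)/(j^2 + 6*I*j - 9)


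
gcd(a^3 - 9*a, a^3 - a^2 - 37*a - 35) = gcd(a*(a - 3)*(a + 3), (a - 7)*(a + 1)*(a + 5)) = 1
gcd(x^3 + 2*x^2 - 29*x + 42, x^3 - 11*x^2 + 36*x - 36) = x^2 - 5*x + 6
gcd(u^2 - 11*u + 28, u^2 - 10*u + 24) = u - 4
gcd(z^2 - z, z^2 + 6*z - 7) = z - 1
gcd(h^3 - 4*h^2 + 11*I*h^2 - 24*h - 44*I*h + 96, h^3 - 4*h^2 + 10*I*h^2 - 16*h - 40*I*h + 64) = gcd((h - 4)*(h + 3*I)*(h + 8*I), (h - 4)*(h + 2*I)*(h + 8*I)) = h^2 + h*(-4 + 8*I) - 32*I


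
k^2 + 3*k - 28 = (k - 4)*(k + 7)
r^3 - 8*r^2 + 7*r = r*(r - 7)*(r - 1)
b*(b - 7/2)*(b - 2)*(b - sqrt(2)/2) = b^4 - 11*b^3/2 - sqrt(2)*b^3/2 + 11*sqrt(2)*b^2/4 + 7*b^2 - 7*sqrt(2)*b/2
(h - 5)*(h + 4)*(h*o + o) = h^3*o - 21*h*o - 20*o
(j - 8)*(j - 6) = j^2 - 14*j + 48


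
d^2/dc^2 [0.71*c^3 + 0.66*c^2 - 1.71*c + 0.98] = 4.26*c + 1.32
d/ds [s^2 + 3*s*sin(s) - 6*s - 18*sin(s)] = 3*s*cos(s) + 2*s + 3*sin(s) - 18*cos(s) - 6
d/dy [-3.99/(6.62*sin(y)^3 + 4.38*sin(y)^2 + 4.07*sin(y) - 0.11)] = (79.2414*sin(y)^2 + 34.9524*sin(y) + 16.2393)*cos(y)/(6.62*sin(y)^3 + 4.38*sin(y)^2 + 4.07*sin(y) - 0.11)^2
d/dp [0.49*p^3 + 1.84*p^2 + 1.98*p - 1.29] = 1.47*p^2 + 3.68*p + 1.98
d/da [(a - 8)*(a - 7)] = 2*a - 15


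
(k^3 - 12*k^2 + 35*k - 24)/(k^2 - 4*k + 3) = k - 8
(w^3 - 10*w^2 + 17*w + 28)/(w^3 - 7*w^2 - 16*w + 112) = (w + 1)/(w + 4)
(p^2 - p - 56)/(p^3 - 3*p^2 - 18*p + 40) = (p^2 - p - 56)/(p^3 - 3*p^2 - 18*p + 40)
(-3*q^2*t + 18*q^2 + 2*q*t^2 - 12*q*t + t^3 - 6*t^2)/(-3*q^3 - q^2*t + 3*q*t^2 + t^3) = (t - 6)/(q + t)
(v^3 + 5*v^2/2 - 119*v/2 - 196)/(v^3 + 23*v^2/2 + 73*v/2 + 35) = (2*v^2 - 9*v - 56)/(2*v^2 + 9*v + 10)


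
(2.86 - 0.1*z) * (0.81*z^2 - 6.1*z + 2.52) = -0.081*z^3 + 2.9266*z^2 - 17.698*z + 7.2072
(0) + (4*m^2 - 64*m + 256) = 4*m^2 - 64*m + 256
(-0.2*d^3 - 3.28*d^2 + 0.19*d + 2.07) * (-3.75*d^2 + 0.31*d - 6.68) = 0.75*d^5 + 12.238*d^4 - 0.3933*d^3 + 14.2068*d^2 - 0.6275*d - 13.8276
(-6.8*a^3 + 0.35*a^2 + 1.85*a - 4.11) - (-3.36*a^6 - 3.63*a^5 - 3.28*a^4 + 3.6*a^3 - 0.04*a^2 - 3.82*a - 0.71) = 3.36*a^6 + 3.63*a^5 + 3.28*a^4 - 10.4*a^3 + 0.39*a^2 + 5.67*a - 3.4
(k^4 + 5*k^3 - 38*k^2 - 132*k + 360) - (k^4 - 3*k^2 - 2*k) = 5*k^3 - 35*k^2 - 130*k + 360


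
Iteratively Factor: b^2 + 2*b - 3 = (b + 3)*(b - 1)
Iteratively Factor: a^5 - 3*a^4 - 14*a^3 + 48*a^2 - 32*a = (a)*(a^4 - 3*a^3 - 14*a^2 + 48*a - 32) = a*(a - 4)*(a^3 + a^2 - 10*a + 8) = a*(a - 4)*(a + 4)*(a^2 - 3*a + 2) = a*(a - 4)*(a - 1)*(a + 4)*(a - 2)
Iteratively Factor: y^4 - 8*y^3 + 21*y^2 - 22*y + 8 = (y - 1)*(y^3 - 7*y^2 + 14*y - 8) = (y - 1)^2*(y^2 - 6*y + 8) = (y - 2)*(y - 1)^2*(y - 4)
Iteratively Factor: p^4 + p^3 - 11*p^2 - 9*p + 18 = (p + 3)*(p^3 - 2*p^2 - 5*p + 6) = (p - 1)*(p + 3)*(p^2 - p - 6) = (p - 1)*(p + 2)*(p + 3)*(p - 3)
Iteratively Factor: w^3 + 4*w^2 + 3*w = (w + 3)*(w^2 + w) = w*(w + 3)*(w + 1)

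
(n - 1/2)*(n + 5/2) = n^2 + 2*n - 5/4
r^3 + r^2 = r^2*(r + 1)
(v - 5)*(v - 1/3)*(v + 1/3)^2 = v^4 - 14*v^3/3 - 16*v^2/9 + 14*v/27 + 5/27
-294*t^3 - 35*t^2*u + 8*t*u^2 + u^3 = (-6*t + u)*(7*t + u)^2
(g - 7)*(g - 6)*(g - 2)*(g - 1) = g^4 - 16*g^3 + 83*g^2 - 152*g + 84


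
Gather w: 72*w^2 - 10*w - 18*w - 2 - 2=72*w^2 - 28*w - 4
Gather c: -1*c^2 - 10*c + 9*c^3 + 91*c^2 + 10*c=9*c^3 + 90*c^2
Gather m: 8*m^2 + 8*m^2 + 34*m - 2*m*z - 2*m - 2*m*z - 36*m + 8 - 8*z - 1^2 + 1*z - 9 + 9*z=16*m^2 + m*(-4*z - 4) + 2*z - 2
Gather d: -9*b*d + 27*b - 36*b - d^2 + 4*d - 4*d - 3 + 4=-9*b*d - 9*b - d^2 + 1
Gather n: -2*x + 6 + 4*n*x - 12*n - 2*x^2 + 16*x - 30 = n*(4*x - 12) - 2*x^2 + 14*x - 24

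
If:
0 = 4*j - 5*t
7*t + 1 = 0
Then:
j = -5/28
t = -1/7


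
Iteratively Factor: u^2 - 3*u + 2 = (u - 2)*(u - 1)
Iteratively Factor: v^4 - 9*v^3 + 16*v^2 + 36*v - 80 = (v - 2)*(v^3 - 7*v^2 + 2*v + 40) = (v - 4)*(v - 2)*(v^2 - 3*v - 10) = (v - 5)*(v - 4)*(v - 2)*(v + 2)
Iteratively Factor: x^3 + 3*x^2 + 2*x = (x + 2)*(x^2 + x) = x*(x + 2)*(x + 1)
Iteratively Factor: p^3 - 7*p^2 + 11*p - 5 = (p - 1)*(p^2 - 6*p + 5) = (p - 1)^2*(p - 5)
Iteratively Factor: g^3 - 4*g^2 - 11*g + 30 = (g - 2)*(g^2 - 2*g - 15) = (g - 2)*(g + 3)*(g - 5)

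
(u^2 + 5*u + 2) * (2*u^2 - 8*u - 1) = 2*u^4 + 2*u^3 - 37*u^2 - 21*u - 2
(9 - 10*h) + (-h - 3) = 6 - 11*h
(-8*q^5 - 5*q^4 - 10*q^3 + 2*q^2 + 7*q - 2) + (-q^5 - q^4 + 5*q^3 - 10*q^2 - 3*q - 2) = -9*q^5 - 6*q^4 - 5*q^3 - 8*q^2 + 4*q - 4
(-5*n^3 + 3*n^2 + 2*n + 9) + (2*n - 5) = -5*n^3 + 3*n^2 + 4*n + 4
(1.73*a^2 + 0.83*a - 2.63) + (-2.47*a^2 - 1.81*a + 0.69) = -0.74*a^2 - 0.98*a - 1.94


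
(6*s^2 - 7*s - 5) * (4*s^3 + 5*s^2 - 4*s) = 24*s^5 + 2*s^4 - 79*s^3 + 3*s^2 + 20*s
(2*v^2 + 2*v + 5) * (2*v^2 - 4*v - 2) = 4*v^4 - 4*v^3 - 2*v^2 - 24*v - 10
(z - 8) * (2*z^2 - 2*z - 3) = 2*z^3 - 18*z^2 + 13*z + 24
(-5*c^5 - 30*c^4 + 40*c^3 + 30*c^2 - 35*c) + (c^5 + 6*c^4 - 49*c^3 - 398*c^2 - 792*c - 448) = -4*c^5 - 24*c^4 - 9*c^3 - 368*c^2 - 827*c - 448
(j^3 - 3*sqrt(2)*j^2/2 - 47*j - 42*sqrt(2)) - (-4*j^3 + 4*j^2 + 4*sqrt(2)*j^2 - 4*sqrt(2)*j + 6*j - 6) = 5*j^3 - 11*sqrt(2)*j^2/2 - 4*j^2 - 53*j + 4*sqrt(2)*j - 42*sqrt(2) + 6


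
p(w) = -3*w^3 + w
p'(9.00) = -728.00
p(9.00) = -2178.00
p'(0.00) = 1.00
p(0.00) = 0.00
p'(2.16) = -40.99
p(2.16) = -28.07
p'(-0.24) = 0.48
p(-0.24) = -0.20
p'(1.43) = -17.40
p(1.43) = -7.34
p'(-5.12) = -234.93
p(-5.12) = 397.53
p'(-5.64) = -285.29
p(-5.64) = 532.58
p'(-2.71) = -65.10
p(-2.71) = 57.00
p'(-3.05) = -82.72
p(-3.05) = 82.07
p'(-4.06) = -147.35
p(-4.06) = 196.71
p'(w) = 1 - 9*w^2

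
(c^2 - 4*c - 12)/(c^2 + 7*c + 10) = (c - 6)/(c + 5)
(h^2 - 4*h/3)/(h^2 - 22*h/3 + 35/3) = h*(3*h - 4)/(3*h^2 - 22*h + 35)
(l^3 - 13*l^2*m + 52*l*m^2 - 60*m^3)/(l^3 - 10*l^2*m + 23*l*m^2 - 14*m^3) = (l^2 - 11*l*m + 30*m^2)/(l^2 - 8*l*m + 7*m^2)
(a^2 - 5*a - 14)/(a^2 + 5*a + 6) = (a - 7)/(a + 3)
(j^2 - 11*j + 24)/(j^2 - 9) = (j - 8)/(j + 3)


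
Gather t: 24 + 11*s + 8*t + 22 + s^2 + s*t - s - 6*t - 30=s^2 + 10*s + t*(s + 2) + 16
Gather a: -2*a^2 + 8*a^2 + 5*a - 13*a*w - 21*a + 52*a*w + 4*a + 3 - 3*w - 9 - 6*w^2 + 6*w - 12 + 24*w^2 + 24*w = 6*a^2 + a*(39*w - 12) + 18*w^2 + 27*w - 18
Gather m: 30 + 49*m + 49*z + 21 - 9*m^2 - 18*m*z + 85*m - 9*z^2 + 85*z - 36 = -9*m^2 + m*(134 - 18*z) - 9*z^2 + 134*z + 15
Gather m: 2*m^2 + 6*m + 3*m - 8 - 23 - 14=2*m^2 + 9*m - 45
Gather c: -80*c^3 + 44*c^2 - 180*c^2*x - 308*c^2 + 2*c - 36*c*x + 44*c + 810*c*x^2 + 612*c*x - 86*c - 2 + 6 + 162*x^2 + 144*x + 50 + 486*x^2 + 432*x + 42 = -80*c^3 + c^2*(-180*x - 264) + c*(810*x^2 + 576*x - 40) + 648*x^2 + 576*x + 96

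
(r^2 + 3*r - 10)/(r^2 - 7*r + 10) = (r + 5)/(r - 5)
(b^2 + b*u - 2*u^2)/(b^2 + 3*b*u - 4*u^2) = (b + 2*u)/(b + 4*u)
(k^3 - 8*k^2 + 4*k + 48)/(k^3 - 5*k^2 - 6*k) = (k^2 - 2*k - 8)/(k*(k + 1))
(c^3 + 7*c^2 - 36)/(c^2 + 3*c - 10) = (c^2 + 9*c + 18)/(c + 5)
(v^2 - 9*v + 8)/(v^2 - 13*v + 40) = (v - 1)/(v - 5)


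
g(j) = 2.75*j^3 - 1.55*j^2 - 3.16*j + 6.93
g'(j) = 8.25*j^2 - 3.1*j - 3.16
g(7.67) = 1132.36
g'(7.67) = 458.40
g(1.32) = 6.38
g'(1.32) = 7.12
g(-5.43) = -461.90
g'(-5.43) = 256.92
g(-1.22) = 3.48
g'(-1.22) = 12.90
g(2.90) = 51.80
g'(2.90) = 57.23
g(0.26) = 6.05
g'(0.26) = -3.41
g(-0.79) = 7.10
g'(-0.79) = 4.44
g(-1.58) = -2.79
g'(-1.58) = 22.33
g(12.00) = 4497.81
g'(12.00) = 1147.64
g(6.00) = 526.17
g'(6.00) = 275.24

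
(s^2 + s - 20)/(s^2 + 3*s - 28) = (s + 5)/(s + 7)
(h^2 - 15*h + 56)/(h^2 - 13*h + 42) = (h - 8)/(h - 6)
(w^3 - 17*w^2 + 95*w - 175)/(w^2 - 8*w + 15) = (w^2 - 12*w + 35)/(w - 3)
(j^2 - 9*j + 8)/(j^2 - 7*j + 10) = (j^2 - 9*j + 8)/(j^2 - 7*j + 10)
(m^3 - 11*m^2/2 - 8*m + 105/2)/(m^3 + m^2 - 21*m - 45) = (m - 7/2)/(m + 3)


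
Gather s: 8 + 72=80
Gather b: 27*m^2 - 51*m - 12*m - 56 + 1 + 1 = 27*m^2 - 63*m - 54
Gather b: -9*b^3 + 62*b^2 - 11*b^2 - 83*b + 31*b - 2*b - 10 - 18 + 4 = -9*b^3 + 51*b^2 - 54*b - 24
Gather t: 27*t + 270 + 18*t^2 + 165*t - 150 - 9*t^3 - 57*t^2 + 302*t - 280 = -9*t^3 - 39*t^2 + 494*t - 160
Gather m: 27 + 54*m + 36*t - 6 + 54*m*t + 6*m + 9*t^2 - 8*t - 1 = m*(54*t + 60) + 9*t^2 + 28*t + 20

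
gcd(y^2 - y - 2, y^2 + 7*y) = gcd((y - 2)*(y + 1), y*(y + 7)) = 1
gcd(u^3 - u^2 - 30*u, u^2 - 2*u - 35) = u + 5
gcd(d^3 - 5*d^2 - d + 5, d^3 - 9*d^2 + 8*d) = d - 1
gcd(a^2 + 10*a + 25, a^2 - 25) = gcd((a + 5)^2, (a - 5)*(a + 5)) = a + 5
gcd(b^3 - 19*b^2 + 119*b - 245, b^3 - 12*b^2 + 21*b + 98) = b^2 - 14*b + 49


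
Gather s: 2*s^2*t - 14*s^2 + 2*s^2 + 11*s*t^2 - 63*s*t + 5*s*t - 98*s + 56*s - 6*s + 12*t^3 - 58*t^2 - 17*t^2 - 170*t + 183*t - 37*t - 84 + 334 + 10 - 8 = s^2*(2*t - 12) + s*(11*t^2 - 58*t - 48) + 12*t^3 - 75*t^2 - 24*t + 252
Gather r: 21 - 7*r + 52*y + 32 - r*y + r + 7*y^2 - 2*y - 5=r*(-y - 6) + 7*y^2 + 50*y + 48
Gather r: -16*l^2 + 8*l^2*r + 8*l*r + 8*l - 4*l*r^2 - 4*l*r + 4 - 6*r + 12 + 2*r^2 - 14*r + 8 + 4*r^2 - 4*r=-16*l^2 + 8*l + r^2*(6 - 4*l) + r*(8*l^2 + 4*l - 24) + 24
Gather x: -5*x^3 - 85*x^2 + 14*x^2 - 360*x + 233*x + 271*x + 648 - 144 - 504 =-5*x^3 - 71*x^2 + 144*x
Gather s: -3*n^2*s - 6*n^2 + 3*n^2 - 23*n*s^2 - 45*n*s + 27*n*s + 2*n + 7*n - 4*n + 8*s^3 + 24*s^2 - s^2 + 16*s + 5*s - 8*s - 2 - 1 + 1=-3*n^2 + 5*n + 8*s^3 + s^2*(23 - 23*n) + s*(-3*n^2 - 18*n + 13) - 2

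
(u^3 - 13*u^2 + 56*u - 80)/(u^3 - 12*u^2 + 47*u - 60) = (u - 4)/(u - 3)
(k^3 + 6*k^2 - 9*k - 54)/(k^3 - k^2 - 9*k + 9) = (k + 6)/(k - 1)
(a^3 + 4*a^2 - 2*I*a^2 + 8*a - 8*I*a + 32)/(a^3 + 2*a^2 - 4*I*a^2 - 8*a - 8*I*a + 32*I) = (a + 2*I)/(a - 2)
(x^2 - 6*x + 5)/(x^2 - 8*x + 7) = (x - 5)/(x - 7)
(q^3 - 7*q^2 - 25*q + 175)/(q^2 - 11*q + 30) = (q^2 - 2*q - 35)/(q - 6)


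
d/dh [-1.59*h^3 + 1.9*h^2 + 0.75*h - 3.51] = -4.77*h^2 + 3.8*h + 0.75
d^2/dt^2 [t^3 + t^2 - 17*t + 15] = 6*t + 2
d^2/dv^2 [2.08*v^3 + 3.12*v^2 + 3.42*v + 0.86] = 12.48*v + 6.24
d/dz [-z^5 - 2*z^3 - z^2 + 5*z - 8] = -5*z^4 - 6*z^2 - 2*z + 5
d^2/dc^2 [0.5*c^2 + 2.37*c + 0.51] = 1.00000000000000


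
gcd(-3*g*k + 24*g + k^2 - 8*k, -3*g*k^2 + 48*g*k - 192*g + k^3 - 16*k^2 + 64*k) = 3*g*k - 24*g - k^2 + 8*k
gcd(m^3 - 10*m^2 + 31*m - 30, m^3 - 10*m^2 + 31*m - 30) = m^3 - 10*m^2 + 31*m - 30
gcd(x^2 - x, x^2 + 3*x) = x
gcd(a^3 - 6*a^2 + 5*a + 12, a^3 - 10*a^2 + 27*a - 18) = a - 3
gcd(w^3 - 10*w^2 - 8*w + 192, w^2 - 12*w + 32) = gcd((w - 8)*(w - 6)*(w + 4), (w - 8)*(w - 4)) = w - 8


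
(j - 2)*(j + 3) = j^2 + j - 6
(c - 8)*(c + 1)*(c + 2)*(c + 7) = c^4 + 2*c^3 - 57*c^2 - 170*c - 112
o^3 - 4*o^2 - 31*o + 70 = (o - 7)*(o - 2)*(o + 5)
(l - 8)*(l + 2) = l^2 - 6*l - 16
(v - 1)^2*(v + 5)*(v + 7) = v^4 + 10*v^3 + 12*v^2 - 58*v + 35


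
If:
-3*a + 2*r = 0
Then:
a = 2*r/3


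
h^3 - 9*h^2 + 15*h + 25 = (h - 5)^2*(h + 1)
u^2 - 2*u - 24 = (u - 6)*(u + 4)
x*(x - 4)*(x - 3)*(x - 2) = x^4 - 9*x^3 + 26*x^2 - 24*x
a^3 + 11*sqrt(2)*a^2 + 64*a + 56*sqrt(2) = (a + 2*sqrt(2))^2*(a + 7*sqrt(2))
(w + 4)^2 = w^2 + 8*w + 16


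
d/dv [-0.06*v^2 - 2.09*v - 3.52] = -0.12*v - 2.09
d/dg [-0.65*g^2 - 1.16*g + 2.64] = -1.3*g - 1.16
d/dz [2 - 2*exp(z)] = -2*exp(z)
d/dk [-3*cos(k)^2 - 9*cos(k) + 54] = 3*(2*cos(k) + 3)*sin(k)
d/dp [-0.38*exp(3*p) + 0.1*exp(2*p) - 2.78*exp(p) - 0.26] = (-1.14*exp(2*p) + 0.2*exp(p) - 2.78)*exp(p)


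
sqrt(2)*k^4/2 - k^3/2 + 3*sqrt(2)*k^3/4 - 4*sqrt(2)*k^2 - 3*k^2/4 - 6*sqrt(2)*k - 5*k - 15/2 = (k + 3/2)*(k - 5*sqrt(2)/2)*(k + sqrt(2))*(sqrt(2)*k/2 + 1)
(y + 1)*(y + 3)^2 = y^3 + 7*y^2 + 15*y + 9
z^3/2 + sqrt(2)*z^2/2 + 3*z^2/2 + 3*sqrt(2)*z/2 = z*(z/2 + sqrt(2)/2)*(z + 3)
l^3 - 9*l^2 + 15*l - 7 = (l - 7)*(l - 1)^2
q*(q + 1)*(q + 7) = q^3 + 8*q^2 + 7*q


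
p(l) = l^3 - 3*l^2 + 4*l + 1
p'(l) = 3*l^2 - 6*l + 4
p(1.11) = 3.11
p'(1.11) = 1.04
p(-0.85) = -5.18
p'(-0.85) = 11.27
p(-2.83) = -57.01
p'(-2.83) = 45.01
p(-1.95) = -25.62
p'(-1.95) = 27.11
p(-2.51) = -43.75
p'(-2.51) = 37.96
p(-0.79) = -4.53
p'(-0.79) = 10.61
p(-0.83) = -4.96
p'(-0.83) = 11.05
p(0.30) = 1.96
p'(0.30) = 2.47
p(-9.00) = -1007.00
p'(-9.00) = 301.00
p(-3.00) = -65.00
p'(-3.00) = 49.00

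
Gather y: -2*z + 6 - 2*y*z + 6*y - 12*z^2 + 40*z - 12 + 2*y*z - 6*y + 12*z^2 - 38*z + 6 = 0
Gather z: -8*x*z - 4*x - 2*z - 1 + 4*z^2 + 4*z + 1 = -4*x + 4*z^2 + z*(2 - 8*x)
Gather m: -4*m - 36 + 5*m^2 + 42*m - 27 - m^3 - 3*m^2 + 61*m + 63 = -m^3 + 2*m^2 + 99*m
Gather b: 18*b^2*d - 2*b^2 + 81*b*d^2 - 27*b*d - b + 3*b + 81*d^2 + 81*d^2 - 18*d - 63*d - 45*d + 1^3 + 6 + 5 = b^2*(18*d - 2) + b*(81*d^2 - 27*d + 2) + 162*d^2 - 126*d + 12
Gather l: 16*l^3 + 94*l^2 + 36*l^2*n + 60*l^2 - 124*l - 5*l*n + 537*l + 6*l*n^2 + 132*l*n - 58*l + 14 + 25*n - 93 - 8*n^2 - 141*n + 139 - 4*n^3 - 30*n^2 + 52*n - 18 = 16*l^3 + l^2*(36*n + 154) + l*(6*n^2 + 127*n + 355) - 4*n^3 - 38*n^2 - 64*n + 42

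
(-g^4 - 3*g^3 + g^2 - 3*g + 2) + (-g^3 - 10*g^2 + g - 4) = -g^4 - 4*g^3 - 9*g^2 - 2*g - 2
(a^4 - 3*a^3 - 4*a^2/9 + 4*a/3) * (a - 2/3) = a^5 - 11*a^4/3 + 14*a^3/9 + 44*a^2/27 - 8*a/9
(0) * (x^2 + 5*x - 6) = 0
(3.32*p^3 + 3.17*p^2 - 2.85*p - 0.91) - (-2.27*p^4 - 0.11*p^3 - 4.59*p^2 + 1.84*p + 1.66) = 2.27*p^4 + 3.43*p^3 + 7.76*p^2 - 4.69*p - 2.57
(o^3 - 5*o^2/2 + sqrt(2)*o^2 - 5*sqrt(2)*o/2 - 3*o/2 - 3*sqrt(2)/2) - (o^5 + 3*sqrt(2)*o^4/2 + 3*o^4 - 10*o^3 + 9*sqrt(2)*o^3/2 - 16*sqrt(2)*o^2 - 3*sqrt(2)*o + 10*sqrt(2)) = -o^5 - 3*o^4 - 3*sqrt(2)*o^4/2 - 9*sqrt(2)*o^3/2 + 11*o^3 - 5*o^2/2 + 17*sqrt(2)*o^2 - 3*o/2 + sqrt(2)*o/2 - 23*sqrt(2)/2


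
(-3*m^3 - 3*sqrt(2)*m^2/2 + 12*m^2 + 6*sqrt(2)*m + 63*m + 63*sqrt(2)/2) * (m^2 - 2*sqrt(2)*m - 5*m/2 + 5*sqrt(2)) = -3*m^5 + 9*sqrt(2)*m^4/2 + 39*m^4/2 - 117*sqrt(2)*m^3/4 + 39*m^3 - 393*m^2/2 - 99*sqrt(2)*m^2/2 - 66*m + 945*sqrt(2)*m/4 + 315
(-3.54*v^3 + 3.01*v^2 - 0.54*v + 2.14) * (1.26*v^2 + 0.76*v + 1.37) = -4.4604*v^5 + 1.1022*v^4 - 3.2426*v^3 + 6.4097*v^2 + 0.8866*v + 2.9318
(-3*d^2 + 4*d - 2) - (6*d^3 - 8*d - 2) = -6*d^3 - 3*d^2 + 12*d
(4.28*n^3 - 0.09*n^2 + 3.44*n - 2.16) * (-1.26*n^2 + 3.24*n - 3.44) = -5.3928*n^5 + 13.9806*n^4 - 19.3492*n^3 + 14.1768*n^2 - 18.832*n + 7.4304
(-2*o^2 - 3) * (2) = -4*o^2 - 6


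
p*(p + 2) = p^2 + 2*p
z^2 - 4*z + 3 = (z - 3)*(z - 1)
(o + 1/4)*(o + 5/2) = o^2 + 11*o/4 + 5/8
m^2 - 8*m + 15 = (m - 5)*(m - 3)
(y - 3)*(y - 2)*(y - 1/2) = y^3 - 11*y^2/2 + 17*y/2 - 3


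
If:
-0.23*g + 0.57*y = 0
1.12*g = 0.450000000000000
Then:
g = 0.40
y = 0.16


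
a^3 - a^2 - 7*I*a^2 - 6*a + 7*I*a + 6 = (a - 1)*(a - 6*I)*(a - I)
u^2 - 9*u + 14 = (u - 7)*(u - 2)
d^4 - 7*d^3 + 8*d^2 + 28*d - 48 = (d - 4)*(d - 3)*(d - 2)*(d + 2)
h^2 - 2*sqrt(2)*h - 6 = (h - 3*sqrt(2))*(h + sqrt(2))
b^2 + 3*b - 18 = (b - 3)*(b + 6)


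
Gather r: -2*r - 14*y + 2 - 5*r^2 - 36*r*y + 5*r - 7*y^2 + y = -5*r^2 + r*(3 - 36*y) - 7*y^2 - 13*y + 2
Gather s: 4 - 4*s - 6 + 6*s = 2*s - 2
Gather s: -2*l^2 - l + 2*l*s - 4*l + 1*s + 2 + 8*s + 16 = -2*l^2 - 5*l + s*(2*l + 9) + 18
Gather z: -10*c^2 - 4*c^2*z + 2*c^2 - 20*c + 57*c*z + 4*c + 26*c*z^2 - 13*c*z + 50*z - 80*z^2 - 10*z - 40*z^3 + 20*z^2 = -8*c^2 - 16*c - 40*z^3 + z^2*(26*c - 60) + z*(-4*c^2 + 44*c + 40)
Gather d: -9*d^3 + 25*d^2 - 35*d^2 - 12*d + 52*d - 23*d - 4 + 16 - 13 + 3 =-9*d^3 - 10*d^2 + 17*d + 2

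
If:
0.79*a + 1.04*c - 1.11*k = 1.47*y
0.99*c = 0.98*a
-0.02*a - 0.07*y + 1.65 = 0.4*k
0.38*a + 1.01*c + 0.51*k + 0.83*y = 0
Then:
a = 0.23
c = 0.22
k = 4.68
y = -3.26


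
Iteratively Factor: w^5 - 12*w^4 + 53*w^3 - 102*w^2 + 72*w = (w - 3)*(w^4 - 9*w^3 + 26*w^2 - 24*w) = (w - 4)*(w - 3)*(w^3 - 5*w^2 + 6*w) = (w - 4)*(w - 3)*(w - 2)*(w^2 - 3*w) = (w - 4)*(w - 3)^2*(w - 2)*(w)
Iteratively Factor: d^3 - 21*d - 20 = (d + 4)*(d^2 - 4*d - 5) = (d - 5)*(d + 4)*(d + 1)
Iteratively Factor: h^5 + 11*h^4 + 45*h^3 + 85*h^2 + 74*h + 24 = (h + 3)*(h^4 + 8*h^3 + 21*h^2 + 22*h + 8) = (h + 1)*(h + 3)*(h^3 + 7*h^2 + 14*h + 8) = (h + 1)^2*(h + 3)*(h^2 + 6*h + 8) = (h + 1)^2*(h + 3)*(h + 4)*(h + 2)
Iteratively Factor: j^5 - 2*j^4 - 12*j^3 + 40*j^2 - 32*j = (j - 2)*(j^4 - 12*j^2 + 16*j) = (j - 2)^2*(j^3 + 2*j^2 - 8*j) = j*(j - 2)^2*(j^2 + 2*j - 8) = j*(j - 2)^3*(j + 4)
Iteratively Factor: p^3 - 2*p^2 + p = (p - 1)*(p^2 - p) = p*(p - 1)*(p - 1)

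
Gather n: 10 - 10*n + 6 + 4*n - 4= 12 - 6*n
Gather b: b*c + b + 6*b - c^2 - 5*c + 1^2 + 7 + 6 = b*(c + 7) - c^2 - 5*c + 14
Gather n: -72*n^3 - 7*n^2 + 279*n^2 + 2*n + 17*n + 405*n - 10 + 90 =-72*n^3 + 272*n^2 + 424*n + 80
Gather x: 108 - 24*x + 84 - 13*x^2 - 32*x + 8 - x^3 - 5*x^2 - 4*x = -x^3 - 18*x^2 - 60*x + 200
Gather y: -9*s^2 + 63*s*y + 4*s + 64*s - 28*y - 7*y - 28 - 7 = -9*s^2 + 68*s + y*(63*s - 35) - 35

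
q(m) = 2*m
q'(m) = 2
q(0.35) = 0.70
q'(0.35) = 2.00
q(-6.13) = -12.26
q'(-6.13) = 2.00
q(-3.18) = -6.36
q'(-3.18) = 2.00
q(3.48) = 6.96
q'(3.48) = 2.00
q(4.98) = 9.96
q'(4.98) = 2.00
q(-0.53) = -1.06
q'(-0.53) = 2.00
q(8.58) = 17.16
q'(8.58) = 2.00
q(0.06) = 0.12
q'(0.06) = 2.00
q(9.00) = 18.00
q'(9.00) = 2.00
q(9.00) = 18.00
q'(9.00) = 2.00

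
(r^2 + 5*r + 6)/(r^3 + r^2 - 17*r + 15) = (r^2 + 5*r + 6)/(r^3 + r^2 - 17*r + 15)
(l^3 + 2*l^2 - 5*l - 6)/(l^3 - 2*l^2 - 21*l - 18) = (l - 2)/(l - 6)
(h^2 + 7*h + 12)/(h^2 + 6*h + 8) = (h + 3)/(h + 2)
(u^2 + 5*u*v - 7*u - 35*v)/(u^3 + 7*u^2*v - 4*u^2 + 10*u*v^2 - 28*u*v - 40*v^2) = (u - 7)/(u^2 + 2*u*v - 4*u - 8*v)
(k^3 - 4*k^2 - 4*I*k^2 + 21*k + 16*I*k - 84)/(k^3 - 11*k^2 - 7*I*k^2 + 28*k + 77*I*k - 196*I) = (k + 3*I)/(k - 7)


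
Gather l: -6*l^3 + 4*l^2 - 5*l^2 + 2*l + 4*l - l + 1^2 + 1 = -6*l^3 - l^2 + 5*l + 2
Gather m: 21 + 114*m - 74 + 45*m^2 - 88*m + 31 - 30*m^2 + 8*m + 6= 15*m^2 + 34*m - 16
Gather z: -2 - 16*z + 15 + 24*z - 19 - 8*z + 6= 0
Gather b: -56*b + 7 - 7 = -56*b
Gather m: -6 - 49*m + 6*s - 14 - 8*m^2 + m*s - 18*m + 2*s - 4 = -8*m^2 + m*(s - 67) + 8*s - 24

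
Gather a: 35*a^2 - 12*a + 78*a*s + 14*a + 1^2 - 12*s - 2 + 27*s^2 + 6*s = 35*a^2 + a*(78*s + 2) + 27*s^2 - 6*s - 1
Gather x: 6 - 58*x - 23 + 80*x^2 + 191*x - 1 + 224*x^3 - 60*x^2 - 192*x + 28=224*x^3 + 20*x^2 - 59*x + 10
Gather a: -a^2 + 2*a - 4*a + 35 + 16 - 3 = -a^2 - 2*a + 48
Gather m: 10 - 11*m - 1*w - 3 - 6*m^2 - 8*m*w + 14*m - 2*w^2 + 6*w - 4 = -6*m^2 + m*(3 - 8*w) - 2*w^2 + 5*w + 3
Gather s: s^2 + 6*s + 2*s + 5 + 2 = s^2 + 8*s + 7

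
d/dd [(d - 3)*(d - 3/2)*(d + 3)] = 3*d^2 - 3*d - 9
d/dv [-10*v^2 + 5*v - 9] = 5 - 20*v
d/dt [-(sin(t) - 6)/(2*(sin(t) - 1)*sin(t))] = (cos(t) - 12/tan(t) + 6*cos(t)/sin(t)^2)/(2*(sin(t) - 1)^2)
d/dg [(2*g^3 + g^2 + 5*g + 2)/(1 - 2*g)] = (-8*g^3 + 4*g^2 + 2*g + 9)/(4*g^2 - 4*g + 1)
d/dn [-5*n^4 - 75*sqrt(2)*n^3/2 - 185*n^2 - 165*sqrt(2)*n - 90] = -20*n^3 - 225*sqrt(2)*n^2/2 - 370*n - 165*sqrt(2)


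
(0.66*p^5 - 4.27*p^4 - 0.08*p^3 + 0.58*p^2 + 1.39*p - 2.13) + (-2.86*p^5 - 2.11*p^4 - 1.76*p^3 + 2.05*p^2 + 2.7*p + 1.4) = -2.2*p^5 - 6.38*p^4 - 1.84*p^3 + 2.63*p^2 + 4.09*p - 0.73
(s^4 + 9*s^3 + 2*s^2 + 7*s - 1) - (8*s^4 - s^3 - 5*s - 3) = -7*s^4 + 10*s^3 + 2*s^2 + 12*s + 2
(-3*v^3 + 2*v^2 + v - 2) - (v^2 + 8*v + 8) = -3*v^3 + v^2 - 7*v - 10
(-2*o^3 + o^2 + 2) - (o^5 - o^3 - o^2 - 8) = -o^5 - o^3 + 2*o^2 + 10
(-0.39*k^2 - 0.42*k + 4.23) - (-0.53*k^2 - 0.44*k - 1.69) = 0.14*k^2 + 0.02*k + 5.92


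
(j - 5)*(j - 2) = j^2 - 7*j + 10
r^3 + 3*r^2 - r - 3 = (r - 1)*(r + 1)*(r + 3)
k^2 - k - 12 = (k - 4)*(k + 3)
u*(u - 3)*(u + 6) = u^3 + 3*u^2 - 18*u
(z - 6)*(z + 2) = z^2 - 4*z - 12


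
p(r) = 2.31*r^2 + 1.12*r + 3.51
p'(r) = 4.62*r + 1.12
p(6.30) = 102.25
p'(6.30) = 30.23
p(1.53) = 10.63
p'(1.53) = 8.19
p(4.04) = 45.74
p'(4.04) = 19.78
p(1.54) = 10.71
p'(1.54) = 8.23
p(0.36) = 4.21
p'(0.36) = 2.78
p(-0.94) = 4.50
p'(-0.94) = -3.22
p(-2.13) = 11.60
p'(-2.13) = -8.72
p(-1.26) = 5.77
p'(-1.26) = -4.70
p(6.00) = 93.39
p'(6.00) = 28.84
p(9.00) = 200.70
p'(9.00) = 42.70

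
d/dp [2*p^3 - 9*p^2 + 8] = 6*p*(p - 3)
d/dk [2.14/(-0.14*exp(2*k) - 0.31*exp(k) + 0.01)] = (0.5992*exp(k) + 0.6634)*exp(k)/(0.14*exp(2*k) + 0.31*exp(k) - 0.01)^2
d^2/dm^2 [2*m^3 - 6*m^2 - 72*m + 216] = 12*m - 12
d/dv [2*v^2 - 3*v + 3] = 4*v - 3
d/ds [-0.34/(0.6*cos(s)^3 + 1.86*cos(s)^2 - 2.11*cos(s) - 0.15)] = (-0.612*cos(s)^2 - 1.2648*cos(s) + 0.7174)*sin(s)/(0.6*cos(s)^3 + 1.86*cos(s)^2 - 2.11*cos(s) - 0.15)^2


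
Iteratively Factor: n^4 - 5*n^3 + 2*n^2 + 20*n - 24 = (n + 2)*(n^3 - 7*n^2 + 16*n - 12) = (n - 3)*(n + 2)*(n^2 - 4*n + 4) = (n - 3)*(n - 2)*(n + 2)*(n - 2)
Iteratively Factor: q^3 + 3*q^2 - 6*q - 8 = (q + 4)*(q^2 - q - 2) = (q + 1)*(q + 4)*(q - 2)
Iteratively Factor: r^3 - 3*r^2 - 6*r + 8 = (r - 1)*(r^2 - 2*r - 8) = (r - 1)*(r + 2)*(r - 4)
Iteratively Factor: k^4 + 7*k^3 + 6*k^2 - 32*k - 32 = (k + 4)*(k^3 + 3*k^2 - 6*k - 8) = (k + 1)*(k + 4)*(k^2 + 2*k - 8) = (k + 1)*(k + 4)^2*(k - 2)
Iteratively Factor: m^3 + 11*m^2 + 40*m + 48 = (m + 3)*(m^2 + 8*m + 16) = (m + 3)*(m + 4)*(m + 4)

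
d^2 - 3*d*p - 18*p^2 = (d - 6*p)*(d + 3*p)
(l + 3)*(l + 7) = l^2 + 10*l + 21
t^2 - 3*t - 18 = (t - 6)*(t + 3)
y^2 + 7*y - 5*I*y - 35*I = (y + 7)*(y - 5*I)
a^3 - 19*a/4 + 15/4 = (a - 3/2)*(a - 1)*(a + 5/2)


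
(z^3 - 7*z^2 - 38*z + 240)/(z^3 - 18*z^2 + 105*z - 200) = (z + 6)/(z - 5)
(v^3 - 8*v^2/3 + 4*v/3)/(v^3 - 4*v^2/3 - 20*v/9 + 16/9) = 3*v/(3*v + 4)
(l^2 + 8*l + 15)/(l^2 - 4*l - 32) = (l^2 + 8*l + 15)/(l^2 - 4*l - 32)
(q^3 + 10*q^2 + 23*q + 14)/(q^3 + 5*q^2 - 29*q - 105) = (q^2 + 3*q + 2)/(q^2 - 2*q - 15)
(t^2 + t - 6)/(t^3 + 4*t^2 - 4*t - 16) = (t + 3)/(t^2 + 6*t + 8)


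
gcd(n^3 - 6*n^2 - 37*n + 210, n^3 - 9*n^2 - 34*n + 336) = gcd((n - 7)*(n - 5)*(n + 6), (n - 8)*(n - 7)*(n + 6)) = n^2 - n - 42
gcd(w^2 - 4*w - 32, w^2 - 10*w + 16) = w - 8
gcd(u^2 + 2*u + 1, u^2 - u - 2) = u + 1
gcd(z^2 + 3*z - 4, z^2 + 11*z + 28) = z + 4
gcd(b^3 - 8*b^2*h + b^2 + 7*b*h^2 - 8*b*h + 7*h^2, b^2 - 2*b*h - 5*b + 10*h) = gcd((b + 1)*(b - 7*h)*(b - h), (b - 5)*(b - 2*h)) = 1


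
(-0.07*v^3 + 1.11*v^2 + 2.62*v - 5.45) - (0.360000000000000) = -0.07*v^3 + 1.11*v^2 + 2.62*v - 5.81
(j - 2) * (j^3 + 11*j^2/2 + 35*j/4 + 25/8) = j^4 + 7*j^3/2 - 9*j^2/4 - 115*j/8 - 25/4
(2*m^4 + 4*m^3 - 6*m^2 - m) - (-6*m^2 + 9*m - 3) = 2*m^4 + 4*m^3 - 10*m + 3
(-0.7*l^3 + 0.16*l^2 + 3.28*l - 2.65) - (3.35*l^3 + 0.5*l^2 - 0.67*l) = -4.05*l^3 - 0.34*l^2 + 3.95*l - 2.65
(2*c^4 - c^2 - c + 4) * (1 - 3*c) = -6*c^5 + 2*c^4 + 3*c^3 + 2*c^2 - 13*c + 4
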